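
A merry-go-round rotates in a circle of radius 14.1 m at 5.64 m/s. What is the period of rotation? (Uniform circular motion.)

T = 2πr/v = 2π×14.1/5.64 = 15.71 s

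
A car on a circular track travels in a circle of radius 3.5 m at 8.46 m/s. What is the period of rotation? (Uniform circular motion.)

T = 2πr/v = 2π×3.5/8.46 = 2.6 s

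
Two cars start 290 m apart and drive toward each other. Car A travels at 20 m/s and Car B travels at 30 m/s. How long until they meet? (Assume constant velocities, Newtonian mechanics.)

Combined speed: v_combined = 20 + 30 = 50 m/s
Time to meet: t = d/v_combined = 290/50 = 5.8 s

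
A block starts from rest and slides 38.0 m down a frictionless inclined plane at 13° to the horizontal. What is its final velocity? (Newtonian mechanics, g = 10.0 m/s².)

a = g sin(θ) = 10.0 × sin(13°) = 2.2495 m/s²
v = √(2ad) = √(2 × 2.2495 × 38.0) = 13.08 m/s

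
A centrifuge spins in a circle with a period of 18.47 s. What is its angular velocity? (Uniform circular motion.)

ω = 2π/T = 2π/18.47 = 0.3402 rad/s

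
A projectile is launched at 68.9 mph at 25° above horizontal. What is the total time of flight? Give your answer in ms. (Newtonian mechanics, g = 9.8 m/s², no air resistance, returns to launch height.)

v₀ = 68.9 mph × 0.44704 = 30.8011 m/s
T = 2 × v₀ × sin(θ) / g = 2 × 30.8011 × sin(25°) / 9.8 = 2 × 30.8011 × 0.422618 / 9.8 = 2.65655 s
T = 2.65655 s / 0.001 = 2657 ms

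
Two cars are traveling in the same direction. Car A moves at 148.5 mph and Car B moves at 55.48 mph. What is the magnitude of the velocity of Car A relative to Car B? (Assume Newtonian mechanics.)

v_rel = |v_A - v_B| = |148.5 - 55.48| = 93.02 mph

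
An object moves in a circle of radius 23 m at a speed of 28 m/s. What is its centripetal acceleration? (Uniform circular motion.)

a_c = v²/r = 28²/23 = 784/23 = 34.09 m/s²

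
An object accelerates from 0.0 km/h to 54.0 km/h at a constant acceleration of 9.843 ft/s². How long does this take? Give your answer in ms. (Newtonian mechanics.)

v₀ = 0.0 km/h × 0.2777777777777778 = 0.0 m/s
v = 54.0 km/h × 0.2777777777777778 = 15.0 m/s
a = 9.843 ft/s² × 0.3048 = 3.00015 m/s²
t = (v - v₀) / a = (15.0 - 0.0) / 3.00015 = 4.99975 s
t = 4.99975 s / 0.001 = 5000 ms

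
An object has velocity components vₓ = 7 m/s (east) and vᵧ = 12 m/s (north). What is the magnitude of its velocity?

|v| = √(vₓ² + vᵧ²) = √(7² + 12²) = √(193) = 13.89 m/s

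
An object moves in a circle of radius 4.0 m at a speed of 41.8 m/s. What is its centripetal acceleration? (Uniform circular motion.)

a_c = v²/r = 41.8²/4.0 = 1747.24/4.0 = 436.81 m/s²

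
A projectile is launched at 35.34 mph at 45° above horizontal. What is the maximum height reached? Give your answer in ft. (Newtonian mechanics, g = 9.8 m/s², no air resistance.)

v₀ = 35.34 mph × 0.44704 = 15.7984 m/s
H = v₀² × sin²(θ) / (2g) = 15.7984² × sin(45°)² / (2 × 9.8) = 249.589 × 0.5 / 19.6 = 6.36707 m
H = 6.36707 m / 0.3048 = 20.89 ft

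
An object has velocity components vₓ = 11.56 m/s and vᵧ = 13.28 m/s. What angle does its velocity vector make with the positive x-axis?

θ = arctan(vᵧ/vₓ) = arctan(13.28/11.56) = 48.96°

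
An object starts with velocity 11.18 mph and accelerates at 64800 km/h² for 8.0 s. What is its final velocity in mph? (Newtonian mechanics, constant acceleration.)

v₀ = 11.18 mph × 0.44704 = 4.99791 m/s
a = 64800 km/h² × 7.716049382716049e-05 = 5.0 m/s²
v = v₀ + a × t = 4.99791 + 5.0 × 8.0 = 44.9979 m/s
v = 44.9979 m/s / 0.44704 = 100.7 mph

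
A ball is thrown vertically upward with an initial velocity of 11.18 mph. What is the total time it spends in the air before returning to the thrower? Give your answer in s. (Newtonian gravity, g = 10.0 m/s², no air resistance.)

v₀ = 11.18 mph × 0.44704 = 4.99791 m/s
t_total = 2 × v₀ / g = 2 × 4.99791 / 10.0 = 0.9996 s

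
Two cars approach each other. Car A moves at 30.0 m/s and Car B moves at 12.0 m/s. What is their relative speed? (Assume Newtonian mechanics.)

v_rel = v_A + v_B = 30.0 + 12.0 = 42.0 m/s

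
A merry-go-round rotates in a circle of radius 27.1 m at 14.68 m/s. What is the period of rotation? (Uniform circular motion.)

T = 2πr/v = 2π×27.1/14.68 = 11.6 s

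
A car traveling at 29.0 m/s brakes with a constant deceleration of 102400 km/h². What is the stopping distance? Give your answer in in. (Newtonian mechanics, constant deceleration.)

a = 102400 km/h² × 7.716049382716049e-05 = 7.90123 m/s²
d = v₀² / (2a) = 29.0² / (2 × 7.90123) = 841.0 / 15.8025 = 53.2194 m
d = 53.2194 m / 0.0254 = 2095 in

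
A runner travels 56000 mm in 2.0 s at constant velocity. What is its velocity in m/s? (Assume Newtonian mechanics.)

d = 56000 mm × 0.001 = 56.0 m
v = d / t = 56.0 / 2.0 = 28.0 m/s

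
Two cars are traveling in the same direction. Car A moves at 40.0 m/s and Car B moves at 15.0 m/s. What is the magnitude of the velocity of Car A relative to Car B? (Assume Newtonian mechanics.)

v_rel = |v_A - v_B| = |40.0 - 15.0| = 25.0 m/s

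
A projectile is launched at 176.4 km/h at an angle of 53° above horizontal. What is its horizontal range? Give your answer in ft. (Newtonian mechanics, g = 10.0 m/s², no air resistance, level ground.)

v₀ = 176.4 km/h × 0.2777777777777778 = 49.0 m/s
R = v₀² × sin(2θ) / g = 49.0² × sin(2 × 53°) / 10.0 = 2401.0 × 0.961262 / 10.0 = 230.799 m
R = 230.799 m / 0.3048 = 757.2 ft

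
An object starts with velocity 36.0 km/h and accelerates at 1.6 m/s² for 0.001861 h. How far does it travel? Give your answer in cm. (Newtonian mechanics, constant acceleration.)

v₀ = 36.0 km/h × 0.2777777777777778 = 10.0 m/s
t = 0.001861 h × 3600.0 = 6.6996 s
d = v₀ × t + ½ × a × t² = 10.0 × 6.6996 + 0.5 × 1.6 × 6.6996² = 102.904 m
d = 102.904 m / 0.01 = 10290 cm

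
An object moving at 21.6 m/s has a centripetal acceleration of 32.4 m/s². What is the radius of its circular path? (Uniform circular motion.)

r = v²/a_c = 21.6²/32.4 = 14.4 m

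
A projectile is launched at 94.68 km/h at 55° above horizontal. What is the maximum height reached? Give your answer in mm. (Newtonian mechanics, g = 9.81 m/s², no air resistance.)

v₀ = 94.68 km/h × 0.2777777777777778 = 26.3 m/s
H = v₀² × sin²(θ) / (2g) = 26.3² × sin(55°)² / (2 × 9.81) = 691.69 × 0.67101 / 19.62 = 23.656 m
H = 23.656 m / 0.001 = 23660 mm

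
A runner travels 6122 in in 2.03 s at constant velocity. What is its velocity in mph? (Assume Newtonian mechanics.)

d = 6122 in × 0.0254 = 155.499 m
v = d / t = 155.499 / 2.03 = 76.6005 m/s
v = 76.6005 m/s / 0.44704 = 171.4 mph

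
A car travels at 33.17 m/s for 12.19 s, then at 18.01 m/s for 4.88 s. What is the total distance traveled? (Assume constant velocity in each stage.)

d₁ = v₁t₁ = 33.17 × 12.19 = 404.3423 m
d₂ = v₂t₂ = 18.01 × 4.88 = 87.8888 m
d_total = 404.3423 + 87.8888 = 492.23 m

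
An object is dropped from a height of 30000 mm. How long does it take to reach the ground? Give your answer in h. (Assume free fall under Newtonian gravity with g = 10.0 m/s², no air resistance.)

h = 30000 mm × 0.001 = 30.0 m
t = √(2h/g) = √(2 × 30.0 / 10.0) = 2.44949 s
t = 2.44949 s / 3600.0 = 0.0006804 h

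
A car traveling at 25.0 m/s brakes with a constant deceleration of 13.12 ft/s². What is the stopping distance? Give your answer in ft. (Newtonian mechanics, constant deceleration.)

a = 13.12 ft/s² × 0.3048 = 3.99898 m/s²
d = v₀² / (2a) = 25.0² / (2 × 3.99898) = 625.0 / 7.99796 = 78.1449 m
d = 78.1449 m / 0.3048 = 256.4 ft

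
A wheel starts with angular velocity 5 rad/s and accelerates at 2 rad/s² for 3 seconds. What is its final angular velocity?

ω = ω₀ + αt = 5 + 2 × 3 = 11 rad/s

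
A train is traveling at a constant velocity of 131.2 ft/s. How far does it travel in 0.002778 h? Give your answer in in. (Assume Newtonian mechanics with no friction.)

v = 131.2 ft/s × 0.3048 = 39.9898 m/s
t = 0.002778 h × 3600.0 = 10.0008 s
d = v × t = 39.9898 × 10.0008 = 399.93 m
d = 399.93 m / 0.0254 = 15750 in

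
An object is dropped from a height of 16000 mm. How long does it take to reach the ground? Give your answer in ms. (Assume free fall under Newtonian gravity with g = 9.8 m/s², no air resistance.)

h = 16000 mm × 0.001 = 16.0 m
t = √(2h/g) = √(2 × 16.0 / 9.8) = 1.80702 s
t = 1.80702 s / 0.001 = 1807 ms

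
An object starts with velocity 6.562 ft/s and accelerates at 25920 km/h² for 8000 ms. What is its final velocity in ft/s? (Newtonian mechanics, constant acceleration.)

v₀ = 6.562 ft/s × 0.3048 = 2.0001 m/s
a = 25920 km/h² × 7.716049382716049e-05 = 2.0 m/s²
t = 8000 ms × 0.001 = 8.0 s
v = v₀ + a × t = 2.0001 + 2.0 × 8.0 = 18.0001 m/s
v = 18.0001 m/s / 0.3048 = 59.06 ft/s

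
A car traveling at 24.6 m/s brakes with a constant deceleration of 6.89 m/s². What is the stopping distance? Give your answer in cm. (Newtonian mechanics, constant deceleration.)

d = v₀² / (2a) = 24.6² / (2 × 6.89) = 605.16 / 13.78 = 43.9158 m
d = 43.9158 m / 0.01 = 4392 cm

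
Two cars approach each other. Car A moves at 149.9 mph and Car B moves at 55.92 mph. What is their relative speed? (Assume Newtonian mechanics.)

v_rel = v_A + v_B = 149.9 + 55.92 = 205.82 mph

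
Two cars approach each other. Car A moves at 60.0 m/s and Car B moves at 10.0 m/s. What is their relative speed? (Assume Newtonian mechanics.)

v_rel = v_A + v_B = 60.0 + 10.0 = 70.0 m/s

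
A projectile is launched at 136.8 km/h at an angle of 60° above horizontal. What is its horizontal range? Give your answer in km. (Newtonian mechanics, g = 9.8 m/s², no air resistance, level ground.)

v₀ = 136.8 km/h × 0.2777777777777778 = 38.0 m/s
R = v₀² × sin(2θ) / g = 38.0² × sin(2 × 60°) / 9.8 = 1444.0 × 0.866025 / 9.8 = 127.606 m
R = 127.606 m / 1000.0 = 0.1276 km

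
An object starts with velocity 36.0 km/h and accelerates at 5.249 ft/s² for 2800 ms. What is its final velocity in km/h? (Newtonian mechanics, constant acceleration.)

v₀ = 36.0 km/h × 0.2777777777777778 = 10.0 m/s
a = 5.249 ft/s² × 0.3048 = 1.5999 m/s²
t = 2800 ms × 0.001 = 2.8 s
v = v₀ + a × t = 10.0 + 1.5999 × 2.8 = 14.4797 m/s
v = 14.4797 m/s / 0.2777777777777778 = 52.13 km/h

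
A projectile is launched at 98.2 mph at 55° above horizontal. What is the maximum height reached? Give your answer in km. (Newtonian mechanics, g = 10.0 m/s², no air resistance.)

v₀ = 98.2 mph × 0.44704 = 43.8993 m/s
H = v₀² × sin²(θ) / (2g) = 43.8993² × sin(55°)² / (2 × 10.0) = 1927.15 × 0.67101 / 20.0 = 64.6568 m
H = 64.6568 m / 1000.0 = 0.06466 km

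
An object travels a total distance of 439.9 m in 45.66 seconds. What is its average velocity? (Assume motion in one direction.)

v_avg = Δd / Δt = 439.9 / 45.66 = 9.63 m/s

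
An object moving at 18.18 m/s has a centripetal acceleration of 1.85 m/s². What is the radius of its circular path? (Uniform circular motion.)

r = v²/a_c = 18.18²/1.85 = 178.66 m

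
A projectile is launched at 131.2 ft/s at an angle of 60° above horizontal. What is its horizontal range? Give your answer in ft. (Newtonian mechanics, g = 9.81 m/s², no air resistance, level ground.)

v₀ = 131.2 ft/s × 0.3048 = 39.9898 m/s
R = v₀² × sin(2θ) / g = 39.9898² × sin(2 × 60°) / 9.81 = 1599.18 × 0.866025 / 9.81 = 141.175 m
R = 141.175 m / 0.3048 = 463.2 ft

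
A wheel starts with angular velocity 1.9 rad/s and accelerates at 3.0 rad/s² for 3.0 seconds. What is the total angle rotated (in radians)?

θ = ω₀t + ½αt² = 1.9×3.0 + ½×3.0×3.0² = 19.2 rad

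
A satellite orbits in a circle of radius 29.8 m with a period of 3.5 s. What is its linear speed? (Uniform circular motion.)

v = 2πr/T = 2π×29.8/3.5 = 53.5 m/s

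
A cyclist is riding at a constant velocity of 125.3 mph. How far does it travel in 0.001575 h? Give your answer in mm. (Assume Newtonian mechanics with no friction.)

v = 125.3 mph × 0.44704 = 56.0141 m/s
t = 0.001575 h × 3600.0 = 5.67 s
d = v × t = 56.0141 × 5.67 = 317.6 m
d = 317.6 m / 0.001 = 317600 mm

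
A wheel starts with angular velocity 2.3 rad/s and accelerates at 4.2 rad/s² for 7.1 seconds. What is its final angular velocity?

ω = ω₀ + αt = 2.3 + 4.2 × 7.1 = 32.12 rad/s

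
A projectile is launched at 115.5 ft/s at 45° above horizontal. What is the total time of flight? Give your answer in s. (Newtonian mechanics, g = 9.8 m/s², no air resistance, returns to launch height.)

v₀ = 115.5 ft/s × 0.3048 = 35.2044 m/s
T = 2 × v₀ × sin(θ) / g = 2 × 35.2044 × sin(45°) / 9.8 = 2 × 35.2044 × 0.707107 / 9.8 = 5.08 s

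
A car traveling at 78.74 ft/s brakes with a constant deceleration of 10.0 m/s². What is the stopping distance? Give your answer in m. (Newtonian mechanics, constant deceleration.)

v₀ = 78.74 ft/s × 0.3048 = 24.0 m/s
d = v₀² / (2a) = 24.0² / (2 × 10.0) = 576.0 / 20.0 = 28.8 m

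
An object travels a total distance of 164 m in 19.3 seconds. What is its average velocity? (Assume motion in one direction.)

v_avg = Δd / Δt = 164 / 19.3 = 8.5 m/s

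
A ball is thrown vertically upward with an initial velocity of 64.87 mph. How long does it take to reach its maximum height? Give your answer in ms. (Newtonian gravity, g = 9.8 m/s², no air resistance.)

v₀ = 64.87 mph × 0.44704 = 28.9995 m/s
t_up = v₀ / g = 28.9995 / 9.8 = 2.95913 s
t_up = 2.95913 s / 0.001 = 2959 ms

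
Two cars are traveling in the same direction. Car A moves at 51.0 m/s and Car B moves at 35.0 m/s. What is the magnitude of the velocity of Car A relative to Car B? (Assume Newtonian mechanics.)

v_rel = |v_A - v_B| = |51.0 - 35.0| = 16.0 m/s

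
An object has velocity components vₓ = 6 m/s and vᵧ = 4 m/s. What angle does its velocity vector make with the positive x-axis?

θ = arctan(vᵧ/vₓ) = arctan(4/6) = 33.69°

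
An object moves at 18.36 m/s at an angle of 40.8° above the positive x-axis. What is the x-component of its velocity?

vₓ = v cos(θ) = 18.36 × cos(40.8°) = 13.9 m/s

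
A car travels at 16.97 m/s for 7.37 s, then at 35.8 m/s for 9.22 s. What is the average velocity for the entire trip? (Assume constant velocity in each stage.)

d₁ = v₁t₁ = 16.97 × 7.37 = 125.0689 m
d₂ = v₂t₂ = 35.8 × 9.22 = 330.076 m
d_total = 455.1449 m, t_total = 16.59 s
v_avg = d_total/t_total = 455.1449/16.59 = 27.43 m/s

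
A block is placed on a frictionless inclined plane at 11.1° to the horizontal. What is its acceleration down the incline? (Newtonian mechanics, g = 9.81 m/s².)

a = g sin(θ) = 9.81 × sin(11.1°) = 9.81 × 0.1925 = 1.89 m/s²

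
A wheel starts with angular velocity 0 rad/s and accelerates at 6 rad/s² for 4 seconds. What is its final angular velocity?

ω = ω₀ + αt = 0 + 6 × 4 = 24 rad/s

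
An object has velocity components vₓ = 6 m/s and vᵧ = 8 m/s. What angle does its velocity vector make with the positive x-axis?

θ = arctan(vᵧ/vₓ) = arctan(8/6) = 53.13°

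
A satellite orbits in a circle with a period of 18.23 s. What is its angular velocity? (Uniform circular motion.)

ω = 2π/T = 2π/18.23 = 0.3447 rad/s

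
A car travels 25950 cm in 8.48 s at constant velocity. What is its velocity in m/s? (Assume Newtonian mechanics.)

d = 25950 cm × 0.01 = 259.5 m
v = d / t = 259.5 / 8.48 = 30.6 m/s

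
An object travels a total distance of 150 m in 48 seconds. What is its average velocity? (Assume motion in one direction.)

v_avg = Δd / Δt = 150 / 48 = 3.12 m/s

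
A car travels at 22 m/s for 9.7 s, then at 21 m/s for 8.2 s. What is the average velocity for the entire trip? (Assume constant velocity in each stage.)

d₁ = v₁t₁ = 22 × 9.7 = 213.4 m
d₂ = v₂t₂ = 21 × 8.2 = 172.2 m
d_total = 385.6 m, t_total = 17.9 s
v_avg = d_total/t_total = 385.6/17.9 = 21.54 m/s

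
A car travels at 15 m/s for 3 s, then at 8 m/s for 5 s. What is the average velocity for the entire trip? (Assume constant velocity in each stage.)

d₁ = v₁t₁ = 15 × 3 = 45 m
d₂ = v₂t₂ = 8 × 5 = 40 m
d_total = 85 m, t_total = 8 s
v_avg = d_total/t_total = 85/8 = 10.62 m/s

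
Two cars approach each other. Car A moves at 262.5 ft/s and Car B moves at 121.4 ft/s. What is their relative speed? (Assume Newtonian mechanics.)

v_rel = v_A + v_B = 262.5 + 121.4 = 383.9 ft/s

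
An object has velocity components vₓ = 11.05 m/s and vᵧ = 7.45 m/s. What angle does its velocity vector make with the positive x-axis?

θ = arctan(vᵧ/vₓ) = arctan(7.45/11.05) = 33.99°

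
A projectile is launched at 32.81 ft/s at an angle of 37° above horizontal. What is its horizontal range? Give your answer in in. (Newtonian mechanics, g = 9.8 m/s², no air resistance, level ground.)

v₀ = 32.81 ft/s × 0.3048 = 10.0005 m/s
R = v₀² × sin(2θ) / g = 10.0005² × sin(2 × 37°) / 9.8 = 100.01 × 0.961262 / 9.8 = 9.80978 m
R = 9.80978 m / 0.0254 = 386.2 in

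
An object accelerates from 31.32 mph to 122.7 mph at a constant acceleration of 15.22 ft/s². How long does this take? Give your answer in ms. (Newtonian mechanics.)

v₀ = 31.32 mph × 0.44704 = 14.0013 m/s
v = 122.7 mph × 0.44704 = 54.8518 m/s
a = 15.22 ft/s² × 0.3048 = 4.63906 m/s²
t = (v - v₀) / a = (54.8518 - 14.0013) / 4.63906 = 8.80577 s
t = 8.80577 s / 0.001 = 8806 ms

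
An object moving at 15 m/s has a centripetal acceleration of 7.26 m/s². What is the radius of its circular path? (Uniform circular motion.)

r = v²/a_c = 15²/7.26 = 30.99 m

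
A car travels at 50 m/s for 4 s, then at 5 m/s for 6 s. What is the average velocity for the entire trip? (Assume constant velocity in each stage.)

d₁ = v₁t₁ = 50 × 4 = 200 m
d₂ = v₂t₂ = 5 × 6 = 30 m
d_total = 230 m, t_total = 10 s
v_avg = d_total/t_total = 230/10 = 23.0 m/s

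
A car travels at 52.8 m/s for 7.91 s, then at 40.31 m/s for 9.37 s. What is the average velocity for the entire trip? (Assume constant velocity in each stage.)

d₁ = v₁t₁ = 52.8 × 7.91 = 417.648 m
d₂ = v₂t₂ = 40.31 × 9.37 = 377.7047 m
d_total = 795.3527 m, t_total = 17.28 s
v_avg = d_total/t_total = 795.3527/17.28 = 46.03 m/s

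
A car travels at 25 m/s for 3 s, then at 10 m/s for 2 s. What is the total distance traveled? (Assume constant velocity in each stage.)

d₁ = v₁t₁ = 25 × 3 = 75 m
d₂ = v₂t₂ = 10 × 2 = 20 m
d_total = 75 + 20 = 95 m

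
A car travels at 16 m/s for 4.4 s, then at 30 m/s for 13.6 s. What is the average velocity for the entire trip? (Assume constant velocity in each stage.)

d₁ = v₁t₁ = 16 × 4.4 = 70.4 m
d₂ = v₂t₂ = 30 × 13.6 = 408.0 m
d_total = 478.4 m, t_total = 18.0 s
v_avg = d_total/t_total = 478.4/18.0 = 26.58 m/s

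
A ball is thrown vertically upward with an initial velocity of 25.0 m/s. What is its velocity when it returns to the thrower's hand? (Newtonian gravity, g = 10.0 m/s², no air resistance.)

By conservation of energy (no air resistance), the ball returns to the throw height with the same speed as launch, but directed downward.
|v_ground| = v₀ = 25.0 m/s
v_ground = 25.0 m/s (downward)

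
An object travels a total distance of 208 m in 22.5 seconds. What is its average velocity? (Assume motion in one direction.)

v_avg = Δd / Δt = 208 / 22.5 = 9.24 m/s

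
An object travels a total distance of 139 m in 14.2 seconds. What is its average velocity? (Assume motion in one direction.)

v_avg = Δd / Δt = 139 / 14.2 = 9.79 m/s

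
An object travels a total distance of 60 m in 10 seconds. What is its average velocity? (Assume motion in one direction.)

v_avg = Δd / Δt = 60 / 10 = 6.0 m/s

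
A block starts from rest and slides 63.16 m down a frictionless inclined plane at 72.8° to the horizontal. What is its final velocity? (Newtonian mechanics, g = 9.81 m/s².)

a = g sin(θ) = 9.81 × sin(72.8°) = 9.3713 m/s²
v = √(2ad) = √(2 × 9.3713 × 63.16) = 34.41 m/s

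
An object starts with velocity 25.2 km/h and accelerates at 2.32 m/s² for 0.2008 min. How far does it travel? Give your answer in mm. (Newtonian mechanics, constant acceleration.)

v₀ = 25.2 km/h × 0.2777777777777778 = 7.0 m/s
t = 0.2008 min × 60.0 = 12.048 s
d = v₀ × t + ½ × a × t² = 7.0 × 12.048 + 0.5 × 2.32 × 12.048² = 252.715 m
d = 252.715 m / 0.001 = 252700 mm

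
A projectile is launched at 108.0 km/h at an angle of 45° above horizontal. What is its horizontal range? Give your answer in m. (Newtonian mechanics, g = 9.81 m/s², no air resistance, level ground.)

v₀ = 108.0 km/h × 0.2777777777777778 = 30.0 m/s
R = v₀² × sin(2θ) / g = 30.0² × sin(2 × 45°) / 9.81 = 900.0 × 1.0 / 9.81 = 91.74 m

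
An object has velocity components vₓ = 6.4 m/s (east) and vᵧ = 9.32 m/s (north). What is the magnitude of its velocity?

|v| = √(vₓ² + vᵧ²) = √(6.4² + 9.32²) = √(127.8224) = 11.31 m/s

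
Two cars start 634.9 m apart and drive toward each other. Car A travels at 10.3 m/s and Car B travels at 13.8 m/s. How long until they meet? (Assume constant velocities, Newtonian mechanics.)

Combined speed: v_combined = 10.3 + 13.8 = 24.1 m/s
Time to meet: t = d/v_combined = 634.9/24.1 = 26.34 s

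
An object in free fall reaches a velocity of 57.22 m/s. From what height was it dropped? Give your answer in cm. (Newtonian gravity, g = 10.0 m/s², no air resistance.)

h = v² / (2g) = 57.22² / (2 × 10.0) = 163.706 m
h = 163.706 m / 0.01 = 16370 cm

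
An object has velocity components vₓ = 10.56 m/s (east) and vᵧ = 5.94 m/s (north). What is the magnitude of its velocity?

|v| = √(vₓ² + vᵧ²) = √(10.56² + 5.94²) = √(146.7972) = 12.12 m/s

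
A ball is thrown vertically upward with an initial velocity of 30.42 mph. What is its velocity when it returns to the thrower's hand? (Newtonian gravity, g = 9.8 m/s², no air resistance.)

By conservation of energy (no air resistance), the ball returns to the throw height with the same speed as launch, but directed downward.
|v_ground| = v₀ = 30.42 mph
v_ground = 30.42 mph (downward)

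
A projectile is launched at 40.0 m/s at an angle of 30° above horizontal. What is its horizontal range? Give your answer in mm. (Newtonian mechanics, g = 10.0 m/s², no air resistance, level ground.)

R = v₀² × sin(2θ) / g = 40.0² × sin(2 × 30°) / 10.0 = 1600.0 × 0.866025 / 10.0 = 138.564 m
R = 138.564 m / 0.001 = 138600 mm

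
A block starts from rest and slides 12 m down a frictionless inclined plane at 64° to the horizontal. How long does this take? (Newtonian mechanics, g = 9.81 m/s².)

a = g sin(θ) = 9.81 × sin(64°) = 8.8172 m/s²
t = √(2d/a) = √(2 × 12 / 8.8172) = 1.65 s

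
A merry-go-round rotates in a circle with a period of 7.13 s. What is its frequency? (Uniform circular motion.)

f = 1/T = 1/7.13 = 0.1403 Hz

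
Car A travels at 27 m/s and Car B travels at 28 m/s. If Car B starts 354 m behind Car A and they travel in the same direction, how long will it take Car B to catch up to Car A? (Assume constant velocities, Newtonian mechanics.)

Relative speed: v_rel = 28 - 27 = 1 m/s
Time to catch: t = d₀/v_rel = 354/1 = 354.0 s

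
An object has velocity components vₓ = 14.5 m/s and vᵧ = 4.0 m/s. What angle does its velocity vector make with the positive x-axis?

θ = arctan(vᵧ/vₓ) = arctan(4.0/14.5) = 15.42°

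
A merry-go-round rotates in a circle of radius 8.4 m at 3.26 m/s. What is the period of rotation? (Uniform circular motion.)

T = 2πr/v = 2π×8.4/3.26 = 16.19 s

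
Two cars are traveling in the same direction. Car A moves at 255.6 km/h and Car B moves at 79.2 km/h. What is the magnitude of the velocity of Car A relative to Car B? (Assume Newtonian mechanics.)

v_rel = |v_A - v_B| = |255.6 - 79.2| = 176.4 km/h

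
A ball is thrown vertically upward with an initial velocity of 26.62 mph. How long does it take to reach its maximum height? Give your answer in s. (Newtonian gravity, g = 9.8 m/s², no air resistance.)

v₀ = 26.62 mph × 0.44704 = 11.9002 m/s
t_up = v₀ / g = 11.9002 / 9.8 = 1.214 s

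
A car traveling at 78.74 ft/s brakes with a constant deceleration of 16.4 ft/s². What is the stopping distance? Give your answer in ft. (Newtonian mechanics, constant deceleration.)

v₀ = 78.74 ft/s × 0.3048 = 24.0 m/s
a = 16.4 ft/s² × 0.3048 = 4.99872 m/s²
d = v₀² / (2a) = 24.0² / (2 × 4.99872) = 576.0 / 9.99744 = 57.6147 m
d = 57.6147 m / 0.3048 = 189.0 ft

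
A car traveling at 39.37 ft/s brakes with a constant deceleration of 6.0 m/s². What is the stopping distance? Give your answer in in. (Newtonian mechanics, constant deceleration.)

v₀ = 39.37 ft/s × 0.3048 = 12.0 m/s
d = v₀² / (2a) = 12.0² / (2 × 6.0) = 144.0 / 12.0 = 12.0 m
d = 12.0 m / 0.0254 = 472.4 in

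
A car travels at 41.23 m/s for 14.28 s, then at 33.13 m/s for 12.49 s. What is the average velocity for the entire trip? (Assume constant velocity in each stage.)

d₁ = v₁t₁ = 41.23 × 14.28 = 588.7644 m
d₂ = v₂t₂ = 33.13 × 12.49 = 413.7937 m
d_total = 1002.5581 m, t_total = 26.77 s
v_avg = d_total/t_total = 1002.5581/26.77 = 37.45 m/s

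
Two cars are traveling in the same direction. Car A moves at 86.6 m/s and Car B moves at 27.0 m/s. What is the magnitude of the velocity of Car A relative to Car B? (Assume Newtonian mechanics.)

v_rel = |v_A - v_B| = |86.6 - 27.0| = 59.6 m/s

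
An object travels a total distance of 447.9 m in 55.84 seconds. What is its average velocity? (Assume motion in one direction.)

v_avg = Δd / Δt = 447.9 / 55.84 = 8.02 m/s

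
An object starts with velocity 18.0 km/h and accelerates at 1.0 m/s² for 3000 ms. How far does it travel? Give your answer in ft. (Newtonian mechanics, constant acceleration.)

v₀ = 18.0 km/h × 0.2777777777777778 = 5.0 m/s
t = 3000 ms × 0.001 = 3.0 s
d = v₀ × t + ½ × a × t² = 5.0 × 3.0 + 0.5 × 1.0 × 3.0² = 19.5 m
d = 19.5 m / 0.3048 = 63.98 ft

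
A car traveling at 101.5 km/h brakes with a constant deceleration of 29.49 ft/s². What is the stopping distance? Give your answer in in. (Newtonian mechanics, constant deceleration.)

v₀ = 101.5 km/h × 0.2777777777777778 = 28.1944 m/s
a = 29.49 ft/s² × 0.3048 = 8.98855 m/s²
d = v₀² / (2a) = 28.1944² / (2 × 8.98855) = 794.924 / 17.9771 = 44.2187 m
d = 44.2187 m / 0.0254 = 1741 in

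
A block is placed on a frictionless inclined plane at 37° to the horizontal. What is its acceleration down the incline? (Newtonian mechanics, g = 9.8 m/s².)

a = g sin(θ) = 9.8 × sin(37°) = 9.8 × 0.6018 = 5.9 m/s²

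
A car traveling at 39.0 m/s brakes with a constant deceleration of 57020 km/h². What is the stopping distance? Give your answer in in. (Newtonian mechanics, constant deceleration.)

a = 57020 km/h² × 7.716049382716049e-05 = 4.39969 m/s²
d = v₀² / (2a) = 39.0² / (2 × 4.39969) = 1521.0 / 8.79938 = 172.853 m
d = 172.853 m / 0.0254 = 6805 in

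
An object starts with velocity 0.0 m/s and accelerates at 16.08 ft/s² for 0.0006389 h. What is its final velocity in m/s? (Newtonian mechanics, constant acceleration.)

a = 16.08 ft/s² × 0.3048 = 4.90118 m/s²
t = 0.0006389 h × 3600.0 = 2.30004 s
v = v₀ + a × t = 0.0 + 4.90118 × 2.30004 = 11.27 m/s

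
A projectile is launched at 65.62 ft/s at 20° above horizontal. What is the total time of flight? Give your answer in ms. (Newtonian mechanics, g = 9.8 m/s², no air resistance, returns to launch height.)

v₀ = 65.62 ft/s × 0.3048 = 20.001 m/s
T = 2 × v₀ × sin(θ) / g = 2 × 20.001 × sin(20°) / 9.8 = 2 × 20.001 × 0.34202 / 9.8 = 1.39607 s
T = 1.39607 s / 0.001 = 1396 ms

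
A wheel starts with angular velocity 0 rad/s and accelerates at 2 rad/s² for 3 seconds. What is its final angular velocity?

ω = ω₀ + αt = 0 + 2 × 3 = 6 rad/s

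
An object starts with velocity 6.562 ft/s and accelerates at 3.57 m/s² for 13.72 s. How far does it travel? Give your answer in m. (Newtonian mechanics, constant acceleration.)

v₀ = 6.562 ft/s × 0.3048 = 2.0001 m/s
d = v₀ × t + ½ × a × t² = 2.0001 × 13.72 + 0.5 × 3.57 × 13.72² = 363.4 m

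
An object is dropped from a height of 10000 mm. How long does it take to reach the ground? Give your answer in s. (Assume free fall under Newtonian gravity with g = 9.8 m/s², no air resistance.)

h = 10000 mm × 0.001 = 10.0 m
t = √(2h/g) = √(2 × 10.0 / 9.8) = 1.429 s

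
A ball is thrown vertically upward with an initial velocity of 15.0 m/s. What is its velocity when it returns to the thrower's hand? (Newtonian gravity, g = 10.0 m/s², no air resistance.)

By conservation of energy (no air resistance), the ball returns to the throw height with the same speed as launch, but directed downward.
|v_ground| = v₀ = 15.0 m/s
v_ground = 15.0 m/s (downward)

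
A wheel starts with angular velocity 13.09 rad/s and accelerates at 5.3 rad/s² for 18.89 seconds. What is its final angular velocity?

ω = ω₀ + αt = 13.09 + 5.3 × 18.89 = 113.21 rad/s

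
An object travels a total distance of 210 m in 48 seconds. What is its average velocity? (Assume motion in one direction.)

v_avg = Δd / Δt = 210 / 48 = 4.38 m/s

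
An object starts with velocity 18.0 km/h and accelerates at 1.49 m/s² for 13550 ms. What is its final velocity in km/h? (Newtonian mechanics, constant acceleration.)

v₀ = 18.0 km/h × 0.2777777777777778 = 5.0 m/s
t = 13550 ms × 0.001 = 13.55 s
v = v₀ + a × t = 5.0 + 1.49 × 13.55 = 25.1895 m/s
v = 25.1895 m/s / 0.2777777777777778 = 90.68 km/h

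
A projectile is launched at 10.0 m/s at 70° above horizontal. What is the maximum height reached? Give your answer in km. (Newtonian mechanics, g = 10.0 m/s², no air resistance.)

H = v₀² × sin²(θ) / (2g) = 10.0² × sin(70°)² / (2 × 10.0) = 100.0 × 0.883022 / 20.0 = 4.41511 m
H = 4.41511 m / 1000.0 = 0.004415 km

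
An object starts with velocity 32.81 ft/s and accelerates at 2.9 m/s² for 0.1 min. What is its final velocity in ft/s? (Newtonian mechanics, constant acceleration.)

v₀ = 32.81 ft/s × 0.3048 = 10.0005 m/s
t = 0.1 min × 60.0 = 6.0 s
v = v₀ + a × t = 10.0005 + 2.9 × 6.0 = 27.4005 m/s
v = 27.4005 m/s / 0.3048 = 89.9 ft/s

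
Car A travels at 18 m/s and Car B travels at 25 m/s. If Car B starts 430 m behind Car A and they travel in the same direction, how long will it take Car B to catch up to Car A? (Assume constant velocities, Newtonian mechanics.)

Relative speed: v_rel = 25 - 18 = 7 m/s
Time to catch: t = d₀/v_rel = 430/7 = 61.43 s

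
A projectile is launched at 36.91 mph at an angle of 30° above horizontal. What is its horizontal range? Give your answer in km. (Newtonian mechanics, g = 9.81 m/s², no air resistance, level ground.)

v₀ = 36.91 mph × 0.44704 = 16.5002 m/s
R = v₀² × sin(2θ) / g = 16.5002² × sin(2 × 30°) / 9.81 = 272.257 × 0.866025 / 9.81 = 24.0348 m
R = 24.0348 m / 1000.0 = 0.02403 km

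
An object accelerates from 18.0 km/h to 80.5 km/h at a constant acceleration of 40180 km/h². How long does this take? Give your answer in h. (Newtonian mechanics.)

v₀ = 18.0 km/h × 0.2777777777777778 = 5.0 m/s
v = 80.5 km/h × 0.2777777777777778 = 22.36111 m/s
a = 40180 km/h² × 7.716049382716049e-05 = 3.100309 m/s²
t = (v - v₀) / a = (22.36111 - 5.0) / 3.100309 = 5.5998 s
t = 5.5998 s / 3600.0 = 0.001556 h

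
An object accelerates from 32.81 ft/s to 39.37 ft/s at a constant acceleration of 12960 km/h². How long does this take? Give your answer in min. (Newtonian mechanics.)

v₀ = 32.81 ft/s × 0.3048 = 10.00049 m/s
v = 39.37 ft/s × 0.3048 = 11.99998 m/s
a = 12960 km/h² × 7.716049382716049e-05 = 1.0 m/s²
t = (v - v₀) / a = (11.99998 - 10.00049) / 1.0 = 1.99949 s
t = 1.99949 s / 60.0 = 0.03332 min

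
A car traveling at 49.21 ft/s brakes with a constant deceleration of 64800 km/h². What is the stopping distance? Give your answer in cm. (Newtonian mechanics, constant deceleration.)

v₀ = 49.21 ft/s × 0.3048 = 14.9992 m/s
a = 64800 km/h² × 7.716049382716049e-05 = 5.0 m/s²
d = v₀² / (2a) = 14.9992² / (2 × 5.0) = 224.976 / 10.0 = 22.4976 m
d = 22.4976 m / 0.01 = 2250 cm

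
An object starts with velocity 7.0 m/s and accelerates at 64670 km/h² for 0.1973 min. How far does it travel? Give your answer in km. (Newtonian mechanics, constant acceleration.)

a = 64670 km/h² × 7.716049382716049e-05 = 4.98997 m/s²
t = 0.1973 min × 60.0 = 11.838 s
d = v₀ × t + ½ × a × t² = 7.0 × 11.838 + 0.5 × 4.98997 × 11.838² = 432.509 m
d = 432.509 m / 1000.0 = 0.4325 km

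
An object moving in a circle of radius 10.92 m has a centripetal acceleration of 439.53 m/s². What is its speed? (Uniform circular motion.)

v = √(a_c × r) = √(439.53 × 10.92) = 69.28 m/s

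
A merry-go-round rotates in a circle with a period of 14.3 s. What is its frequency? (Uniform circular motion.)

f = 1/T = 1/14.3 = 0.0699 Hz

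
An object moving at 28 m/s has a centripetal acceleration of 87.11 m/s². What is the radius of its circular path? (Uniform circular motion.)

r = v²/a_c = 28²/87.11 = 9.0 m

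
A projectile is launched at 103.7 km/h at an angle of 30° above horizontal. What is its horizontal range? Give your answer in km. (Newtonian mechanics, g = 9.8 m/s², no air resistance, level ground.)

v₀ = 103.7 km/h × 0.2777777777777778 = 28.8056 m/s
R = v₀² × sin(2θ) / g = 28.8056² × sin(2 × 30°) / 9.8 = 829.763 × 0.866025 / 9.8 = 73.3261 m
R = 73.3261 m / 1000.0 = 0.07333 km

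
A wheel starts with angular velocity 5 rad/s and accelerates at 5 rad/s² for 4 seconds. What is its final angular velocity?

ω = ω₀ + αt = 5 + 5 × 4 = 25 rad/s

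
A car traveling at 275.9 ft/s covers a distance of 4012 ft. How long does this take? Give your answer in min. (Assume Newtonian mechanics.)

d = 4012 ft × 0.3048 = 1222.86 m
v = 275.9 ft/s × 0.3048 = 84.0943 m/s
t = d / v = 1222.86 / 84.0943 = 14.5415 s
t = 14.5415 s / 60.0 = 0.2424 min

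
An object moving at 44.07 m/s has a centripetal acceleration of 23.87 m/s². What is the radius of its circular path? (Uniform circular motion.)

r = v²/a_c = 44.07²/23.87 = 81.36 m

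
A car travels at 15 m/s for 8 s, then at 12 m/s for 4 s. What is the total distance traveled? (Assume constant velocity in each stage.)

d₁ = v₁t₁ = 15 × 8 = 120 m
d₂ = v₂t₂ = 12 × 4 = 48 m
d_total = 120 + 48 = 168 m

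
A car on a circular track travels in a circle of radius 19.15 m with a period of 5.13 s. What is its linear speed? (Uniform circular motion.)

v = 2πr/T = 2π×19.15/5.13 = 23.45 m/s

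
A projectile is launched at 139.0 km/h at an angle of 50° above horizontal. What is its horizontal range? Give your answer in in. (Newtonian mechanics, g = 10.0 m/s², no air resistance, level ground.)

v₀ = 139.0 km/h × 0.2777777777777778 = 38.6111 m/s
R = v₀² × sin(2θ) / g = 38.6111² × sin(2 × 50°) / 10.0 = 1490.82 × 0.984808 / 10.0 = 146.817 m
R = 146.817 m / 0.0254 = 5780 in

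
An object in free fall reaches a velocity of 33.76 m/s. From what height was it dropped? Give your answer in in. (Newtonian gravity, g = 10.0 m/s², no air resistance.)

h = v² / (2g) = 33.76² / (2 × 10.0) = 56.9869 m
h = 56.9869 m / 0.0254 = 2244 in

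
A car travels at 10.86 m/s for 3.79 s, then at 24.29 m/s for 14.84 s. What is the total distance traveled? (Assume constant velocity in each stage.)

d₁ = v₁t₁ = 10.86 × 3.79 = 41.1594 m
d₂ = v₂t₂ = 24.29 × 14.84 = 360.4636 m
d_total = 41.1594 + 360.4636 = 401.62 m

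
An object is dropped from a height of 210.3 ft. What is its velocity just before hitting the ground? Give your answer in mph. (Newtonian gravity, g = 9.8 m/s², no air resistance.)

h = 210.3 ft × 0.3048 = 64.0994 m
v = √(2gh) = √(2 × 9.8 × 64.0994) = 35.445 m/s
v = 35.445 m/s / 0.44704 = 79.29 mph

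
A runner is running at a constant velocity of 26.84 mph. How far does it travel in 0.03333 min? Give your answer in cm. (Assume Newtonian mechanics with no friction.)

v = 26.84 mph × 0.44704 = 11.9986 m/s
t = 0.03333 min × 60.0 = 1.9998 s
d = v × t = 11.9986 × 1.9998 = 23.9948 m
d = 23.9948 m / 0.01 = 2399 cm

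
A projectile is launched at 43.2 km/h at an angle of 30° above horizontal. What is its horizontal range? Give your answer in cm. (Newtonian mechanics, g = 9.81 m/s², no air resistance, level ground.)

v₀ = 43.2 km/h × 0.2777777777777778 = 12.0 m/s
R = v₀² × sin(2θ) / g = 12.0² × sin(2 × 30°) / 9.81 = 144.0 × 0.866025 / 9.81 = 12.7123 m
R = 12.7123 m / 0.01 = 1271 cm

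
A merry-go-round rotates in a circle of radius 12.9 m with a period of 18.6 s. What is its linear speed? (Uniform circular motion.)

v = 2πr/T = 2π×12.9/18.6 = 4.36 m/s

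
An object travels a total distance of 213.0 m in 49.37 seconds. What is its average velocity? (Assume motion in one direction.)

v_avg = Δd / Δt = 213.0 / 49.37 = 4.31 m/s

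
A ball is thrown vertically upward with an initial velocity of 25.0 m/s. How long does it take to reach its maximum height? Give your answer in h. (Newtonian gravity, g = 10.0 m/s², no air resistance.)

t_up = v₀ / g = 25.0 / 10.0 = 2.5 s
t_up = 2.5 s / 3600.0 = 0.0006944 h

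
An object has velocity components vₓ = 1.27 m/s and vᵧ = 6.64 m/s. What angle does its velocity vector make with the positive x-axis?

θ = arctan(vᵧ/vₓ) = arctan(6.64/1.27) = 79.17°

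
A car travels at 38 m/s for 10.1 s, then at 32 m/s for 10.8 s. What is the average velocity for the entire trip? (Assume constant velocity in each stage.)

d₁ = v₁t₁ = 38 × 10.1 = 383.8 m
d₂ = v₂t₂ = 32 × 10.8 = 345.6 m
d_total = 729.4 m, t_total = 20.9 s
v_avg = d_total/t_total = 729.4/20.9 = 34.9 m/s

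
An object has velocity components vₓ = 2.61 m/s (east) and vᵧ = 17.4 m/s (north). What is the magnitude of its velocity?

|v| = √(vₓ² + vᵧ²) = √(2.61² + 17.4²) = √(309.5721) = 17.59 m/s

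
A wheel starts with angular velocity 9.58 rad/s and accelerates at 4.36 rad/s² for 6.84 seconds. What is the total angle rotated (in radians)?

θ = ω₀t + ½αt² = 9.58×6.84 + ½×4.36×6.84² = 167.52 rad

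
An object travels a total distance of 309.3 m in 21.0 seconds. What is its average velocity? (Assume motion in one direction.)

v_avg = Δd / Δt = 309.3 / 21.0 = 14.73 m/s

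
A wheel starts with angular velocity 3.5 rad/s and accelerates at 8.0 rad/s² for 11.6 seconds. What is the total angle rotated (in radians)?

θ = ω₀t + ½αt² = 3.5×11.6 + ½×8.0×11.6² = 578.84 rad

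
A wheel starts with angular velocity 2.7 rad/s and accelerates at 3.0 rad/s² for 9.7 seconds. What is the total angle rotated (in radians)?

θ = ω₀t + ½αt² = 2.7×9.7 + ½×3.0×9.7² = 167.32 rad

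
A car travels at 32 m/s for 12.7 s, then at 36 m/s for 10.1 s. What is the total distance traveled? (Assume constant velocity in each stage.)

d₁ = v₁t₁ = 32 × 12.7 = 406.4 m
d₂ = v₂t₂ = 36 × 10.1 = 363.6 m
d_total = 406.4 + 363.6 = 770.0 m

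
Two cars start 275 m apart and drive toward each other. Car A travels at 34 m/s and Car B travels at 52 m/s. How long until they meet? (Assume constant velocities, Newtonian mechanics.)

Combined speed: v_combined = 34 + 52 = 86 m/s
Time to meet: t = d/v_combined = 275/86 = 3.2 s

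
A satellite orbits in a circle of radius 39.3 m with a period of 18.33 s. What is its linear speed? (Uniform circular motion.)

v = 2πr/T = 2π×39.3/18.33 = 13.47 m/s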